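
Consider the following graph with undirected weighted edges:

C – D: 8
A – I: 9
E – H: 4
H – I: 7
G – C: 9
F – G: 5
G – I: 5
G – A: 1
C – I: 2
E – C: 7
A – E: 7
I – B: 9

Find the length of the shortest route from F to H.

17

Enumerating some paths:
F - G - I - H: 5+5+7 = 17
F - G - A - I - H: 5+1+9+7 = 22
F - G - C - I - H: 5+9+2+7 = 23
Cheapest is F - G - I - H at 17.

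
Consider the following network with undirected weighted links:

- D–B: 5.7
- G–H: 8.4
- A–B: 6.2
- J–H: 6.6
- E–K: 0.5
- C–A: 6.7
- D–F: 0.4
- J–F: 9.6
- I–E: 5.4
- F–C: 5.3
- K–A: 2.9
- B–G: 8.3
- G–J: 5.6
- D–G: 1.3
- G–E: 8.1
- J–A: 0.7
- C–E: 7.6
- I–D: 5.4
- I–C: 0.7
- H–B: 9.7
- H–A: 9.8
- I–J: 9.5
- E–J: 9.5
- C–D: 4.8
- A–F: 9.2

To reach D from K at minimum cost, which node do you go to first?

Candidate routes:
K - E - G - D: 0.5+8.1+1.3 = 9.9
K - E - I - D: 0.5+5.4+5.4 = 11.3
K - A - J - G - D: 2.9+0.7+5.6+1.3 = 10.5
Cheapest is K - E - G - D at 9.9.
So from K the first move is to E.

E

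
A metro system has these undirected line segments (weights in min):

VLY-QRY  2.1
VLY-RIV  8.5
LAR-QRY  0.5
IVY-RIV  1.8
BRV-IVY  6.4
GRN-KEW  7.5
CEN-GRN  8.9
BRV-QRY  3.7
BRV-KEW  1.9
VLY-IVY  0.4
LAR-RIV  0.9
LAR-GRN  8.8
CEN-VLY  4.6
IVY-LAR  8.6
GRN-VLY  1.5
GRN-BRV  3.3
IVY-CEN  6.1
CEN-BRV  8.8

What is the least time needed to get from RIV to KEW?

Settle nodes by increasing distance from RIV:
RIV: 0
LAR: 0.9  (via RIV)
QRY: 1.4  (via LAR)
IVY: 1.8  (via RIV)
VLY: 2.2  (via IVY)
GRN: 3.7  (via VLY)
BRV: 5.1  (via QRY)
CEN: 6.8  (via VLY)
KEW: 7  (via BRV)
Shortest route: RIV–LAR–QRY–BRV–KEW = 7 min.

7 min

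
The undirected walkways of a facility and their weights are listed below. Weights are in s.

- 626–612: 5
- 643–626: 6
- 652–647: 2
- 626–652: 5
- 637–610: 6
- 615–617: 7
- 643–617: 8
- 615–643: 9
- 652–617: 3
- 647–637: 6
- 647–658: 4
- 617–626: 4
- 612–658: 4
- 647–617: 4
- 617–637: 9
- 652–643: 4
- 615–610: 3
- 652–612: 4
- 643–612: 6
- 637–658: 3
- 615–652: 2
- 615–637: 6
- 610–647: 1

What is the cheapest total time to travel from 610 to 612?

7 s

Enumerating some paths:
610–647–617–652–612: 1+4+3+4 = 12
610–647–658–612: 1+4+4 = 9
610–615–652–612: 3+2+4 = 9
610–647–652–612: 1+2+4 = 7
The minimum is 7 s via 610–647–652–612.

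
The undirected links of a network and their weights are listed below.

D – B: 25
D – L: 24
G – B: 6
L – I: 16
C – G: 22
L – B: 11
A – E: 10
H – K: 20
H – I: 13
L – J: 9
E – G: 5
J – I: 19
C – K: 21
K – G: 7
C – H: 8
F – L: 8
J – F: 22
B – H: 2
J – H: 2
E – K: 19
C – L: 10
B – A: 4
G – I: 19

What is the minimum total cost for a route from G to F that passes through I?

43

Shortest G→I: G–I = 19
Shortest I→F: I–L–F = 24
Total via I: 19 + 24 = 43.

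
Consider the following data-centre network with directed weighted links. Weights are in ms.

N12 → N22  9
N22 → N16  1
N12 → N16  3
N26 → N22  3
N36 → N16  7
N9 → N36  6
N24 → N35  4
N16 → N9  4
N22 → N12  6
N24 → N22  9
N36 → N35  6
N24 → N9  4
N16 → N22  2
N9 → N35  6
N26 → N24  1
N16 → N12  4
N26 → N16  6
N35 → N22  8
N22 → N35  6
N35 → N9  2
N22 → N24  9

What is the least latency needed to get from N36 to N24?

18 ms

Running Dijkstra from N36:
N36: 0
N35: 6  (via N36)
N16: 7  (via N36)
N9: 8  (via N35)
N22: 9  (via N16)
N12: 11  (via N16)
N24: 18  (via N22)
Shortest route: N36 → N16 → N22 → N24 = 18 ms.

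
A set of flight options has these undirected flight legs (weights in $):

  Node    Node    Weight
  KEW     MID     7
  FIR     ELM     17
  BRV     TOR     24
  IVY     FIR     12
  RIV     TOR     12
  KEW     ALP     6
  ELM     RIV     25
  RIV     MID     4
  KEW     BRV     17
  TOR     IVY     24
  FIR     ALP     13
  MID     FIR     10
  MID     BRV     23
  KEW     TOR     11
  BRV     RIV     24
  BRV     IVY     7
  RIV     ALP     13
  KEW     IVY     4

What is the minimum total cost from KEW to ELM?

$33

Candidate routes:
KEW–IVY–FIR–ELM: 4+12+17 = 33
KEW–MID–FIR–ELM: 7+10+17 = 34
Cheapest is KEW–IVY–FIR–ELM at $33.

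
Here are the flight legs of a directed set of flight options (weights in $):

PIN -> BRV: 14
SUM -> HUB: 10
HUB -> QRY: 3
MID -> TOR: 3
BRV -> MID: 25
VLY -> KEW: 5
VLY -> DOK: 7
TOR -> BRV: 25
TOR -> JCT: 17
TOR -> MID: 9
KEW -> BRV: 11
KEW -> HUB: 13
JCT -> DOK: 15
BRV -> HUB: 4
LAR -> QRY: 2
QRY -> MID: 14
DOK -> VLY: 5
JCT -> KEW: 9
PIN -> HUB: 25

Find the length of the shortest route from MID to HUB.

Shortest distances from MID:
MID: 0
TOR: 3  (via MID)
JCT: 20  (via TOR)
BRV: 28  (via TOR)
KEW: 29  (via JCT)
HUB: 32  (via BRV)
Shortest route: MID → TOR → BRV → HUB = $32.

$32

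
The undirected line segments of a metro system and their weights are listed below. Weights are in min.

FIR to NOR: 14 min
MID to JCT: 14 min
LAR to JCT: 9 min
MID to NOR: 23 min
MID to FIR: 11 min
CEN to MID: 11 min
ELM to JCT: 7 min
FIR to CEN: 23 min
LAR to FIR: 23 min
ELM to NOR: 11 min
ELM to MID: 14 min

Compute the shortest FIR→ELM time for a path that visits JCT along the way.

32 min

Best FIR to JCT: FIR–MID–JCT costing 25
Shortest JCT→ELM: JCT–ELM = 7
Total via JCT: 25 + 7 = 32 min.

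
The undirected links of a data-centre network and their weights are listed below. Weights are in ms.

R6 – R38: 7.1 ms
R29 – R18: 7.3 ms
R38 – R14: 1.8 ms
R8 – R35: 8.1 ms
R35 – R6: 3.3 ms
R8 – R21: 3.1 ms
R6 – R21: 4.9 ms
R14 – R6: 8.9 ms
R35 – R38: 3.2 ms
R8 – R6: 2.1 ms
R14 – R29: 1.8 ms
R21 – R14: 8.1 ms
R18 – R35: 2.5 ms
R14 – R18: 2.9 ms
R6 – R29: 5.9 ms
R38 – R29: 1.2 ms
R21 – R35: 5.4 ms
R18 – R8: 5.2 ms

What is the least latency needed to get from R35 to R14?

Shortest distances from R35:
R35: 0
R18: 2.5  (via R35)
R38: 3.2  (via R35)
R6: 3.3  (via R35)
R29: 4.4  (via R38)
R14: 5  (via R38)
Shortest route: R35 → R38 → R14 = 5 ms.

5 ms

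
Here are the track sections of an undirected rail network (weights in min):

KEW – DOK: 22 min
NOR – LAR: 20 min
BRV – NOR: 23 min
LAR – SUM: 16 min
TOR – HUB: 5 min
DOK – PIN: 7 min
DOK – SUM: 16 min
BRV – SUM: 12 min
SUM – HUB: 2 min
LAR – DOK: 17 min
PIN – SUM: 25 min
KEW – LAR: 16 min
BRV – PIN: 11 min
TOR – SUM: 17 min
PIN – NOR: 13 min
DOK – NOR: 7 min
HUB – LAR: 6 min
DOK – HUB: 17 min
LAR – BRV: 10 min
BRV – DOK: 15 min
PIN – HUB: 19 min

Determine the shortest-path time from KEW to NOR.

29 min

Compare a few routes:
KEW → DOK → NOR: 22+7 = 29
KEW → LAR → DOK → NOR: 16+17+7 = 40
KEW → LAR → NOR: 16+20 = 36
Cheapest is KEW → DOK → NOR at 29 min.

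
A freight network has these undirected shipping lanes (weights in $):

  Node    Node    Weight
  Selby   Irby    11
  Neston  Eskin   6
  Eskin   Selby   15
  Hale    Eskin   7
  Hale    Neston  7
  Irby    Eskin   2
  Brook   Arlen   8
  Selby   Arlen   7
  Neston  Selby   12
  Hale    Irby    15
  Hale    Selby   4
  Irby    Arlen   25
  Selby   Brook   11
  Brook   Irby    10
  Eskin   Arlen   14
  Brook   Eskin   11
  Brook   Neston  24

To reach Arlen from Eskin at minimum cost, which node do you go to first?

Arlen

Enumerating some paths:
Eskin–Arlen: 14 = 14
Eskin–Hale–Selby–Arlen: 7+4+7 = 18
The minimum is $14 via Eskin–Arlen.
So from Eskin the first move is to Arlen.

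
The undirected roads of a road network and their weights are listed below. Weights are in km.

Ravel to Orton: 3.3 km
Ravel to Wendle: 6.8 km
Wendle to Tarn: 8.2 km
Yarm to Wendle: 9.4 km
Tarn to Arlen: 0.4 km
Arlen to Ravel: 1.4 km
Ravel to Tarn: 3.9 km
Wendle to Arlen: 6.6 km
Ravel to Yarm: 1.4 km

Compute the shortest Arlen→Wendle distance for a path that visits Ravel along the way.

Shortest Arlen→Ravel: Arlen–Ravel = 1.4
Shortest Ravel→Wendle: Ravel–Wendle = 6.8
Total via Ravel: 1.4 + 6.8 = 8.2 km.

8.2 km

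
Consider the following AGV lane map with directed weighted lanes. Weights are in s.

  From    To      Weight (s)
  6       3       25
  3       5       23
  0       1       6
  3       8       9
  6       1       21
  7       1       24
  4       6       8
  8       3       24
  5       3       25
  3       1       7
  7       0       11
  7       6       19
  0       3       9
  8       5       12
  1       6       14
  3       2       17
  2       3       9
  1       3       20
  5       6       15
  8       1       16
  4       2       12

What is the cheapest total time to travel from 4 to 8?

Enumerating some paths:
4 - 6 - 1 - 3 - 8: 8+21+20+9 = 58
4 - 2 - 3 - 8: 12+9+9 = 30
4 - 6 - 3 - 8: 8+25+9 = 42
The minimum is 30 s via 4 - 2 - 3 - 8.

30 s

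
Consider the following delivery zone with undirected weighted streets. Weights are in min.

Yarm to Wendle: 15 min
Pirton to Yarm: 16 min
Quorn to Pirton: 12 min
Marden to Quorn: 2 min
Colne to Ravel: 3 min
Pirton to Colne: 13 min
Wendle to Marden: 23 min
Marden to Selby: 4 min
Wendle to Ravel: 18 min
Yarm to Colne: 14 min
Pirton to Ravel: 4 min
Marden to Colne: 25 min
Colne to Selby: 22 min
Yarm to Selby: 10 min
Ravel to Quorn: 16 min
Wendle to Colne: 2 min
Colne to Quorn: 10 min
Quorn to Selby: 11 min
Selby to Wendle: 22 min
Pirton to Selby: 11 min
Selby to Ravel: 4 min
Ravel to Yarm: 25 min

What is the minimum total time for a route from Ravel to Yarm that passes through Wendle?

Best Ravel to Wendle: Ravel → Colne → Wendle costing 5
Shortest Wendle→Yarm: Wendle → Yarm = 15
Total via Wendle: 5 + 15 = 20 min.

20 min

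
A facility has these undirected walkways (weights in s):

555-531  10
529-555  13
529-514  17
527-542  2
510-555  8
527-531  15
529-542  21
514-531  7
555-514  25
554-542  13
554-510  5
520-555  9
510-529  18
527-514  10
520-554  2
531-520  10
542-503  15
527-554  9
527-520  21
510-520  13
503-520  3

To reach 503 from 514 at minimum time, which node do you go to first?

Candidate routes:
514 → 531 → 520 → 503: 7+10+3 = 20
514 → 527 → 554 → 520 → 503: 10+9+2+3 = 24
Cheapest is 514 → 531 → 520 → 503 at 20 s.
So from 514 the first move is to 531.

531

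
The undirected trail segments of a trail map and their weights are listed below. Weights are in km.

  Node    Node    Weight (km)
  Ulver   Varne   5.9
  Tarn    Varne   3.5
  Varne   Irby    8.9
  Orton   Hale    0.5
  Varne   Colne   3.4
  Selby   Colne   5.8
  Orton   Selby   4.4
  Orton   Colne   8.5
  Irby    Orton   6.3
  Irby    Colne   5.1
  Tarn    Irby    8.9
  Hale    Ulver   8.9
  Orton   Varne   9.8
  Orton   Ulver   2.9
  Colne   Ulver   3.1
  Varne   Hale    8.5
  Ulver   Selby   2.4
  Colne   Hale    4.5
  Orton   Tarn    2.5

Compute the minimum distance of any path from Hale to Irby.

6.8 km

Shortest distances from Hale:
Hale: 0
Orton: 0.5  (via Hale)
Tarn: 3  (via Orton)
Ulver: 3.4  (via Orton)
Colne: 4.5  (via Hale)
Selby: 4.9  (via Orton)
Varne: 6.5  (via Tarn)
Irby: 6.8  (via Orton)
Shortest route: Hale → Orton → Irby = 6.8 km.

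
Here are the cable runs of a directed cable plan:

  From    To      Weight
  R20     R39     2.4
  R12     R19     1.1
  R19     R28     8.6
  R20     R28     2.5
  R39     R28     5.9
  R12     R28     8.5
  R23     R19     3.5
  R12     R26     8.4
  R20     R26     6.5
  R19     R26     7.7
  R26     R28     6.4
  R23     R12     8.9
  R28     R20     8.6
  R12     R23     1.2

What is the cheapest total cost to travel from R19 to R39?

Compare a few routes:
R19 - R26 - R28 - R20 - R39: 7.7+6.4+8.6+2.4 = 25.1
R19 - R28 - R20 - R39: 8.6+8.6+2.4 = 19.6
The minimum is 19.6 via R19 - R28 - R20 - R39.

19.6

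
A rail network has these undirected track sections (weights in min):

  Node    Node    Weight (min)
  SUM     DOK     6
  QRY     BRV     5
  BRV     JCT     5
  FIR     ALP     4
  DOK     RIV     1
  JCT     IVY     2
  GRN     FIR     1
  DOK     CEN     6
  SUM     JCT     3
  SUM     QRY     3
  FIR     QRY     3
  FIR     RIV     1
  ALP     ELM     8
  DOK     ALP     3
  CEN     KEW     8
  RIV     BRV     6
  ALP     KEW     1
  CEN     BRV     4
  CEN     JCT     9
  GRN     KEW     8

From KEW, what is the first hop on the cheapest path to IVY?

Compare a few routes:
KEW - ALP - DOK - RIV - BRV - JCT - IVY: 1+3+1+6+5+2 = 18
KEW - ALP - DOK - RIV - FIR - QRY - SUM - JCT - IVY: 1+3+1+1+3+3+3+2 = 17
KEW - ALP - DOK - SUM - JCT - IVY: 1+3+6+3+2 = 15
KEW - ALP - FIR - QRY - SUM - JCT - IVY: 1+4+3+3+3+2 = 16
The minimum is 15 min via KEW - ALP - DOK - SUM - JCT - IVY.
So from KEW the first move is to ALP.

ALP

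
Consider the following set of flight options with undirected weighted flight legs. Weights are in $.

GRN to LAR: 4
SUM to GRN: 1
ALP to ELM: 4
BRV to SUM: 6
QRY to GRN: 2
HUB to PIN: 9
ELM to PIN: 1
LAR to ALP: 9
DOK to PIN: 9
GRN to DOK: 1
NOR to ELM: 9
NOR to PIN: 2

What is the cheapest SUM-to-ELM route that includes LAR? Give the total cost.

$18

Shortest SUM→LAR: SUM → GRN → LAR = 5
Best LAR to ELM: LAR → ALP → ELM costing 13
Total via LAR: 5 + 13 = $18.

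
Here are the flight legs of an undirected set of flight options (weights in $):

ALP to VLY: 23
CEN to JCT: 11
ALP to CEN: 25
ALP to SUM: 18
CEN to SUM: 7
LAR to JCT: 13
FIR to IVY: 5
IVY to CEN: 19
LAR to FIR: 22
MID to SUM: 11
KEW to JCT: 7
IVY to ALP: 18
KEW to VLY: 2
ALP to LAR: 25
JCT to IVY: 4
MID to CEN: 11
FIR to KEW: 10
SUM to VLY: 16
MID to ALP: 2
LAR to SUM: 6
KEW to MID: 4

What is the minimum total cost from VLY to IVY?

Candidate routes:
VLY → KEW → MID → CEN → JCT → IVY: 2+4+11+11+4 = 32
VLY → KEW → FIR → IVY: 2+10+5 = 17
VLY → KEW → MID → ALP → IVY: 2+4+2+18 = 26
VLY → KEW → JCT → IVY: 2+7+4 = 13
The minimum is $13 via VLY → KEW → JCT → IVY.

$13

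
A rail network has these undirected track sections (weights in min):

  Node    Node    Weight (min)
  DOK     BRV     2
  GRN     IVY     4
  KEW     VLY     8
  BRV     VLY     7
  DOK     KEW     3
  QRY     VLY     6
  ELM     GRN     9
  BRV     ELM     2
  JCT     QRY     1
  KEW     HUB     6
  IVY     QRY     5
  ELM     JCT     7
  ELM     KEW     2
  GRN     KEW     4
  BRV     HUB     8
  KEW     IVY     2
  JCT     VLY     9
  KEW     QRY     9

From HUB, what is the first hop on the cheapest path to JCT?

Enumerating some paths:
HUB–KEW–QRY–JCT: 6+9+1 = 16
HUB–KEW–IVY–QRY–JCT: 6+2+5+1 = 14
HUB–KEW–ELM–JCT: 6+2+7 = 15
The minimum is 14 min via HUB–KEW–IVY–QRY–JCT.
So from HUB the first move is to KEW.

KEW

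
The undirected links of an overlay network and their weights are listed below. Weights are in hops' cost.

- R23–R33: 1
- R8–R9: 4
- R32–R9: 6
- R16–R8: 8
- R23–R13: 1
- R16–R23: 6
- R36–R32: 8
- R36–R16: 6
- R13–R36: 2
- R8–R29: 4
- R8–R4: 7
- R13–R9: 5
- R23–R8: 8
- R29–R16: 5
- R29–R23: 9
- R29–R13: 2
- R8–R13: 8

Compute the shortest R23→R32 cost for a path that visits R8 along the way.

17 hops' cost

Shortest R23→R8: R23 → R13 → R29 → R8 = 7
Best R8 to R32: R8 → R9 → R32 costing 10
Total via R8: 7 + 10 = 17 hops' cost.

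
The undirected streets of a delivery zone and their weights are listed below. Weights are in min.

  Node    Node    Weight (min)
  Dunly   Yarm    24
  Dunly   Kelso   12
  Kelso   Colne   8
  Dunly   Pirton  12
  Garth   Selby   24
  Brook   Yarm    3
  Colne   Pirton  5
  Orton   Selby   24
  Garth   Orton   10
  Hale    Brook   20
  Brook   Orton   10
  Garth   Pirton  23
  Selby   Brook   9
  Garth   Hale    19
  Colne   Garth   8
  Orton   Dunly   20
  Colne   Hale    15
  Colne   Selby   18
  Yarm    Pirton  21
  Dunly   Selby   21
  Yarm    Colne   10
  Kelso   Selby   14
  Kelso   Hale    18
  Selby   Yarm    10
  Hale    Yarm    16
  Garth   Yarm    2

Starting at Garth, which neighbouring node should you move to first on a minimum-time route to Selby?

Compare a few routes:
Garth–Selby: 24 = 24
Garth–Yarm–Selby: 2+10 = 12
Garth–Yarm–Brook–Selby: 2+3+9 = 14
The minimum is 12 min via Garth–Yarm–Selby.
So from Garth the first move is to Yarm.

Yarm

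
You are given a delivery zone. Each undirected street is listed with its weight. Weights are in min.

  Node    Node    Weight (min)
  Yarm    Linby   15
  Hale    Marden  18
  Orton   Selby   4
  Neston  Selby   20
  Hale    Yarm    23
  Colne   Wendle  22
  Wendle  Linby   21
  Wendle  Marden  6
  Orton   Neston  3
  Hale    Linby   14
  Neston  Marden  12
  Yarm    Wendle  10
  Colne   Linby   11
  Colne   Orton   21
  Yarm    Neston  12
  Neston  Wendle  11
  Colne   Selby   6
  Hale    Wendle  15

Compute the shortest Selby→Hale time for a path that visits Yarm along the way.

Shortest Selby→Yarm: Selby → Orton → Neston → Yarm = 19
Shortest Yarm→Hale: Yarm → Hale = 23
Total via Yarm: 19 + 23 = 42 min.

42 min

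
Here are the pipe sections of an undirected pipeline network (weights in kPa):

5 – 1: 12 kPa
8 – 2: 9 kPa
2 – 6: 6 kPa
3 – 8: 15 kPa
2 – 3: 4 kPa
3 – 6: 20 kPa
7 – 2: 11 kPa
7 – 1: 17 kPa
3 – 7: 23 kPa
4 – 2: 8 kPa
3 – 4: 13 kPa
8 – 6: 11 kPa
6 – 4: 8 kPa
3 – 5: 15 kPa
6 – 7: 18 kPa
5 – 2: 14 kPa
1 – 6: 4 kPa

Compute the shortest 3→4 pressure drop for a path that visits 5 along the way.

37 kPa

Best 3 to 5: 3 → 5 costing 15
Shortest 5→4: 5 → 2 → 4 = 22
Total via 5: 15 + 22 = 37 kPa.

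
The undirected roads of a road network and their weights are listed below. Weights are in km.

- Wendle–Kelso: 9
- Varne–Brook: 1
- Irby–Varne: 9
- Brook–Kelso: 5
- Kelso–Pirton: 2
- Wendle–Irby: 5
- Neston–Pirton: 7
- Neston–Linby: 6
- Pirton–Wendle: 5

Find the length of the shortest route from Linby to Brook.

Shortest distances from Linby:
Linby: 0
Neston: 6  (via Linby)
Pirton: 13  (via Neston)
Kelso: 15  (via Pirton)
Wendle: 18  (via Pirton)
Brook: 20  (via Kelso)
Shortest route: Linby → Neston → Pirton → Kelso → Brook = 20 km.

20 km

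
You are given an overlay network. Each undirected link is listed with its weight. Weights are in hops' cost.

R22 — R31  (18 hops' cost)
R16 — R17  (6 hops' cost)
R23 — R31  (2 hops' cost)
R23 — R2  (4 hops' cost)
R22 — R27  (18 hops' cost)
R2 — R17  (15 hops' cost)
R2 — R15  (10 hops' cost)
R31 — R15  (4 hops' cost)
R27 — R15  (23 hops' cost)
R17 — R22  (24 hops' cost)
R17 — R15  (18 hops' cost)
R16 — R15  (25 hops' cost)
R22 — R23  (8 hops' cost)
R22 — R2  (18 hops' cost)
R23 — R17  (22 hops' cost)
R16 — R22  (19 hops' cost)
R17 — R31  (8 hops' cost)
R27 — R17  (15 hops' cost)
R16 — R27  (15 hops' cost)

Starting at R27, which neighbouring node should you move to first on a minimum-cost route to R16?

Candidate routes:
R27 - R17 - R16: 15+6 = 21
R27 - R16: 15 = 15
The minimum is 15 hops' cost via R27 - R16.
So from R27 the first move is to R16.

R16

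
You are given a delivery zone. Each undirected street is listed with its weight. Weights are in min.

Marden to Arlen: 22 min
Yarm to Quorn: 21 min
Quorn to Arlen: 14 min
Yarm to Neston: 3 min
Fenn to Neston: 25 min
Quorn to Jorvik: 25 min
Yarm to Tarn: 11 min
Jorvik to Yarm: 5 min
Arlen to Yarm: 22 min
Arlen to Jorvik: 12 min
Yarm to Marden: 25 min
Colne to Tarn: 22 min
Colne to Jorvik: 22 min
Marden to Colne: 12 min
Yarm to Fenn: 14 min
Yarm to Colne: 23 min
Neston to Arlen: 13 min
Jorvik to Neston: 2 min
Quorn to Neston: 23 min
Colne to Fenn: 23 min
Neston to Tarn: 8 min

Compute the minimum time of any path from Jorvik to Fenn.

19 min

Running Dijkstra from Jorvik:
Jorvik: 0
Neston: 2  (via Jorvik)
Yarm: 5  (via Jorvik)
Tarn: 10  (via Neston)
Arlen: 12  (via Jorvik)
Fenn: 19  (via Yarm)
Shortest route: Jorvik–Yarm–Fenn = 19 min.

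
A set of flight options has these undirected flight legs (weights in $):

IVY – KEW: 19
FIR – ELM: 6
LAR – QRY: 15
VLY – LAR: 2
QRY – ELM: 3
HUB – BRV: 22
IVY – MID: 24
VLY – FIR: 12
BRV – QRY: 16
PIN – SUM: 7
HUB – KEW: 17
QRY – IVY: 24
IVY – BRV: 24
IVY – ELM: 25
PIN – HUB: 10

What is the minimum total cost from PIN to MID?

$70

Candidate routes:
PIN → HUB → BRV → IVY → MID: 10+22+24+24 = 80
PIN → HUB → BRV → QRY → IVY → MID: 10+22+16+24+24 = 96
PIN → HUB → KEW → IVY → MID: 10+17+19+24 = 70
Cheapest is PIN → HUB → KEW → IVY → MID at $70.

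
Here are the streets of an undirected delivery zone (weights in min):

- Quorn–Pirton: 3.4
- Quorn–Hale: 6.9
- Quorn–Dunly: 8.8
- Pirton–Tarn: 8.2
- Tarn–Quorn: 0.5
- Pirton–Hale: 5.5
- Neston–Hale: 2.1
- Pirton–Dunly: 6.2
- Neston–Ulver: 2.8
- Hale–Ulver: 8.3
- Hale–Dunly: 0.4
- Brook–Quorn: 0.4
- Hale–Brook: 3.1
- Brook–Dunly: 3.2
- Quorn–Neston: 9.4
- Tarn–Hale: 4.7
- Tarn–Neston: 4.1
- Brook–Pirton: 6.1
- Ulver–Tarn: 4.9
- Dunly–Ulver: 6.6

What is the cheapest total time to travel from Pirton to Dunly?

5.9 min

Compare a few routes:
Pirton–Hale–Dunly: 5.5+0.4 = 5.9
Pirton–Dunly: 6.2 = 6.2
Cheapest is Pirton–Hale–Dunly at 5.9 min.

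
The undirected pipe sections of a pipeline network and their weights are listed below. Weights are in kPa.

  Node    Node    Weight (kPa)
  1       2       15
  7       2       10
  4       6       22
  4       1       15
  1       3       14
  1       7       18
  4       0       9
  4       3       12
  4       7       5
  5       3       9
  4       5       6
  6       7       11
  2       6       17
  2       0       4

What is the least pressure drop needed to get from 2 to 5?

Running Dijkstra from 2:
2: 0
0: 4  (via 2)
7: 10  (via 2)
4: 13  (via 0)
1: 15  (via 2)
6: 17  (via 2)
5: 19  (via 4)
Shortest route: 2–0–4–5 = 19 kPa.

19 kPa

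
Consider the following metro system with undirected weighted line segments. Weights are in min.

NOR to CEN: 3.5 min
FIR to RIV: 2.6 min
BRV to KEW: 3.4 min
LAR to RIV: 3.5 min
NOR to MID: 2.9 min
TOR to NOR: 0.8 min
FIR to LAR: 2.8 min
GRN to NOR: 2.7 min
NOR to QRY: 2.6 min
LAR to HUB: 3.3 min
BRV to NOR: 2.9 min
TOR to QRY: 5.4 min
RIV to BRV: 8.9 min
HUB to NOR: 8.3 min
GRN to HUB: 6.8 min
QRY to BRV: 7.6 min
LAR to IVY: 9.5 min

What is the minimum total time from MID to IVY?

24 min

Enumerating some paths:
MID → NOR → GRN → HUB → LAR → IVY: 2.9+2.7+6.8+3.3+9.5 = 25.2
MID → NOR → HUB → LAR → IVY: 2.9+8.3+3.3+9.5 = 24
MID → NOR → BRV → RIV → LAR → IVY: 2.9+2.9+8.9+3.5+9.5 = 27.7
MID → NOR → BRV → RIV → FIR → LAR → IVY: 2.9+2.9+8.9+2.6+2.8+9.5 = 29.6
Cheapest is MID → NOR → HUB → LAR → IVY at 24 min.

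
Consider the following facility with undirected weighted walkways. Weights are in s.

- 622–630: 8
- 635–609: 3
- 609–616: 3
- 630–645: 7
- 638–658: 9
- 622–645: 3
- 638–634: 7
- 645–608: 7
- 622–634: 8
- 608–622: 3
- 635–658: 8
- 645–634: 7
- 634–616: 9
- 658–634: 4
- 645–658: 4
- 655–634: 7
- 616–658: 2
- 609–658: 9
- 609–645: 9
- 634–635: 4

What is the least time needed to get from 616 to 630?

13 s

Compare a few routes:
616–658–645–622–630: 2+4+3+8 = 17
616–658–645–630: 2+4+7 = 13
Cheapest is 616–658–645–630 at 13 s.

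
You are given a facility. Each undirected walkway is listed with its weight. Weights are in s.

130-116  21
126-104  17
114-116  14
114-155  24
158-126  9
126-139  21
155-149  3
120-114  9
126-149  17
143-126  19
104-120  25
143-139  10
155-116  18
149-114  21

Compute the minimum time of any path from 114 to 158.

47 s

Running Dijkstra from 114:
114: 0
120: 9  (via 114)
116: 14  (via 114)
149: 21  (via 114)
155: 24  (via 114)
104: 34  (via 120)
130: 35  (via 116)
126: 38  (via 149)
158: 47  (via 126)
Shortest route: 114–149–126–158 = 47 s.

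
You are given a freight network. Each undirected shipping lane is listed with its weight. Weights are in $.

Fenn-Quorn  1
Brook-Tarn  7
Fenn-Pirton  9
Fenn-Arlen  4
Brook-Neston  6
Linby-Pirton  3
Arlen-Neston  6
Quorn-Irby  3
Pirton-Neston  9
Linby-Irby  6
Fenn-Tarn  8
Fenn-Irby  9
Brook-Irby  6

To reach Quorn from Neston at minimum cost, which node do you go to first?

Enumerating some paths:
Neston → Arlen → Fenn → Quorn: 6+4+1 = 11
Neston → Brook → Irby → Quorn: 6+6+3 = 15
Cheapest is Neston → Arlen → Fenn → Quorn at $11.
So from Neston the first move is to Arlen.

Arlen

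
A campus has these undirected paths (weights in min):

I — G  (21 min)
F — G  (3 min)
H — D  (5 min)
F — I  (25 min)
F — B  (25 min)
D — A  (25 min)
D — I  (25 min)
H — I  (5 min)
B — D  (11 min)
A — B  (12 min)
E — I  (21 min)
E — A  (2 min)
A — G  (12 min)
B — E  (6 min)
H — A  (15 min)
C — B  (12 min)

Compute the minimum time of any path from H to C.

Enumerating some paths:
H - A - B - C: 15+12+12 = 39
H - A - E - B - C: 15+2+6+12 = 35
H - D - B - C: 5+11+12 = 28
Cheapest is H - D - B - C at 28 min.

28 min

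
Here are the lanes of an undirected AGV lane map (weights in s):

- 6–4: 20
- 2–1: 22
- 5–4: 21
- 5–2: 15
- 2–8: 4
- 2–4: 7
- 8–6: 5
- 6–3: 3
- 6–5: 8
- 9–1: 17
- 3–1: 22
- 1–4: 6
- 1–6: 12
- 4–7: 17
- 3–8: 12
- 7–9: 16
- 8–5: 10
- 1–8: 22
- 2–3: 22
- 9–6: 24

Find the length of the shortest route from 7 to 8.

28 s

Candidate routes:
7–4–2–8: 17+7+4 = 28
7–4–1–6–8: 17+6+12+5 = 40
Cheapest is 7–4–2–8 at 28 s.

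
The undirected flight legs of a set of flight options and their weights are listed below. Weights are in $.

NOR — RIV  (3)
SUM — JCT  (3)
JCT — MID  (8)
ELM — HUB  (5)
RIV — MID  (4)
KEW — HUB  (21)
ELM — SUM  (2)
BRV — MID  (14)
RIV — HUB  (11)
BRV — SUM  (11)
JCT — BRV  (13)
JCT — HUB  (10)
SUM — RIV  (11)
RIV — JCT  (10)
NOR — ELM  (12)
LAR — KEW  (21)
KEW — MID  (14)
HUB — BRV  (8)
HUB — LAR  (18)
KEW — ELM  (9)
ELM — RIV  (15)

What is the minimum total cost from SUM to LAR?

Running Dijkstra from SUM:
SUM: 0
ELM: 2  (via SUM)
JCT: 3  (via SUM)
HUB: 7  (via ELM)
KEW: 11  (via ELM)
MID: 11  (via JCT)
RIV: 11  (via SUM)
BRV: 11  (via SUM)
NOR: 14  (via ELM)
LAR: 25  (via HUB)
Shortest route: SUM → ELM → HUB → LAR = $25.

$25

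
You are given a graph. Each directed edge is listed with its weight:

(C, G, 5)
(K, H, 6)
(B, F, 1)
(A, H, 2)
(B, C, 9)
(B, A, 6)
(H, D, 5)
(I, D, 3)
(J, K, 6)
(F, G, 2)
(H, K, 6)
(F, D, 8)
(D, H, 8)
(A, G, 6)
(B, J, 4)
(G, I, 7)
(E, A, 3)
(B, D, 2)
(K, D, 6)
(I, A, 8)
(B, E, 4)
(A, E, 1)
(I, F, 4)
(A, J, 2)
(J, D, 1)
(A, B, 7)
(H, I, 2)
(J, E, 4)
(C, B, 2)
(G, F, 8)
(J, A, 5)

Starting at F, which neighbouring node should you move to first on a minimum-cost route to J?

G

Candidate routes:
F–D–H–I–A–J: 8+8+2+8+2 = 28
F–G–I–A–B–J: 2+7+8+7+4 = 28
F–G–I–A–J: 2+7+8+2 = 19
The minimum is 19 via F–G–I–A–J.
So from F the first move is to G.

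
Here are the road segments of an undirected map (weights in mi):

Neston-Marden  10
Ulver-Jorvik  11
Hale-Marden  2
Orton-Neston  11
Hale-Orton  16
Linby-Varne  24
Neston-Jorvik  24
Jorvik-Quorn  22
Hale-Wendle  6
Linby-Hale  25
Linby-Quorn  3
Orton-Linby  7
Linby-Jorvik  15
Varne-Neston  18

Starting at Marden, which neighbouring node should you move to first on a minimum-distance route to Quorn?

Hale

Candidate routes:
Marden - Hale - Orton - Linby - Quorn: 2+16+7+3 = 28
Marden - Hale - Linby - Quorn: 2+25+3 = 30
The minimum is 28 mi via Marden - Hale - Orton - Linby - Quorn.
So from Marden the first move is to Hale.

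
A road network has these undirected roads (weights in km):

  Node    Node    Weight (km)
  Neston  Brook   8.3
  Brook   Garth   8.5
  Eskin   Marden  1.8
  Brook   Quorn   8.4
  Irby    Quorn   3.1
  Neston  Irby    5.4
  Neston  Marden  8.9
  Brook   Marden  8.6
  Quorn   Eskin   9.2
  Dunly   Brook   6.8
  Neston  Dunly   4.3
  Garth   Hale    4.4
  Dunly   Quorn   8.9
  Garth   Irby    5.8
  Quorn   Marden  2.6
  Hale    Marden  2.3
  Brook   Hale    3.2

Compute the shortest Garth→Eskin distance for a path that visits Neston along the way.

Shortest Garth→Neston: Garth → Irby → Neston = 11.2
Best Neston to Eskin: Neston → Marden → Eskin costing 10.7
Total via Neston: 11.2 + 10.7 = 21.9 km.

21.9 km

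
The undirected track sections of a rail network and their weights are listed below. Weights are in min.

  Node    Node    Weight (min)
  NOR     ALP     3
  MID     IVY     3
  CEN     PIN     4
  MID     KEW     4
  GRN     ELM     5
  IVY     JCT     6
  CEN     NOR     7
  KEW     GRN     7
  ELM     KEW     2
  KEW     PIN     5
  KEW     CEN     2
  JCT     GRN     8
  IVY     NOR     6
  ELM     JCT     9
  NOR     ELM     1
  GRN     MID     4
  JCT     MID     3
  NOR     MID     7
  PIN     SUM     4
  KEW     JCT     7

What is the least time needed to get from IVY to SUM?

Enumerating some paths:
IVY–MID–KEW–PIN–SUM: 3+4+5+4 = 16
IVY–MID–KEW–CEN–PIN–SUM: 3+4+2+4+4 = 17
The minimum is 16 min via IVY–MID–KEW–PIN–SUM.

16 min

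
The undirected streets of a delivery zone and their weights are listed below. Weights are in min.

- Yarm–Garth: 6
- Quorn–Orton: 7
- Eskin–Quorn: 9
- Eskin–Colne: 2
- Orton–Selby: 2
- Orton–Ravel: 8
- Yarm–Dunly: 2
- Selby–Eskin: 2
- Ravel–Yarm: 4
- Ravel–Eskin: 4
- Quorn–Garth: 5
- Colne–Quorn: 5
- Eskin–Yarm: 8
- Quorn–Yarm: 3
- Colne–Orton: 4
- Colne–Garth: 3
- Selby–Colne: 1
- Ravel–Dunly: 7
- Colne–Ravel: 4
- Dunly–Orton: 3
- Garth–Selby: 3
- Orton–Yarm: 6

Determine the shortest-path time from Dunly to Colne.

6 min

Candidate routes:
Dunly → Orton → Selby → Colne: 3+2+1 = 6
Dunly → Orton → Colne: 3+4 = 7
Cheapest is Dunly → Orton → Selby → Colne at 6 min.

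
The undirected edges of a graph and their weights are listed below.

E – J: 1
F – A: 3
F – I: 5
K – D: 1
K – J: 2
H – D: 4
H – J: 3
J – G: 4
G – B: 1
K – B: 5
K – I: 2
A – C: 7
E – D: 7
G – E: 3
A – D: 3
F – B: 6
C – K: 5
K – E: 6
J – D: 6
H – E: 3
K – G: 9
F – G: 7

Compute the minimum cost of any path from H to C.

10

Candidate routes:
H–J–K–C: 3+2+5 = 10
H–E–J–K–C: 3+1+2+5 = 11
The minimum is 10 via H–J–K–C.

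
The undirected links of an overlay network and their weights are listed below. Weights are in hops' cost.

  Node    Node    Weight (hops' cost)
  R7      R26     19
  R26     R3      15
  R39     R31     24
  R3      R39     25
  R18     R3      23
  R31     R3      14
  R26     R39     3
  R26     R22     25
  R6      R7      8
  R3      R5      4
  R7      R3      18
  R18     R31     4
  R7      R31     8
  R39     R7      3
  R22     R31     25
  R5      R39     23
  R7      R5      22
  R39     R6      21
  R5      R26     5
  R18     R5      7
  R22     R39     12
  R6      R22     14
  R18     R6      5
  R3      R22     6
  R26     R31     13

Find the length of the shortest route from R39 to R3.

Running Dijkstra from R39:
R39: 0
R26: 3  (via R39)
R7: 3  (via R39)
R5: 8  (via R26)
R6: 11  (via R7)
R31: 11  (via R7)
R3: 12  (via R5)
Shortest route: R39 → R26 → R5 → R3 = 12 hops' cost.

12 hops' cost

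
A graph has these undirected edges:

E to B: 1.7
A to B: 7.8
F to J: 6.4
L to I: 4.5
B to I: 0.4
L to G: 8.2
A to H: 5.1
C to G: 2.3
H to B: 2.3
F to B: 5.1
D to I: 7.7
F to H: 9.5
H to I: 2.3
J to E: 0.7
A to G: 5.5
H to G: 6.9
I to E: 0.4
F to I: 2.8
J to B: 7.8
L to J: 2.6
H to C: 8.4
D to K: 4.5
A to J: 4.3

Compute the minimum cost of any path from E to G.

Shortest distances from E:
E: 0
I: 0.4  (via E)
J: 0.7  (via E)
B: 0.8  (via I)
H: 2.7  (via I)
F: 3.2  (via I)
L: 3.3  (via J)
A: 5  (via J)
D: 8.1  (via I)
G: 9.6  (via H)
Shortest route: E → I → H → G = 9.6.

9.6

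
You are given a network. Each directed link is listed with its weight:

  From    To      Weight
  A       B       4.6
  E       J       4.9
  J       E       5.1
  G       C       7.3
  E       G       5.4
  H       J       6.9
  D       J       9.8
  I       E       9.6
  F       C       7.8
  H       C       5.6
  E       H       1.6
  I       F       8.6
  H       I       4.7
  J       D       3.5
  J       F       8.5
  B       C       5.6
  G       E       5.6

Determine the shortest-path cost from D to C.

Compare a few routes:
D–J–E–H–C: 9.8+5.1+1.6+5.6 = 22.1
D–J–F–C: 9.8+8.5+7.8 = 26.1
Cheapest is D–J–E–H–C at 22.1.

22.1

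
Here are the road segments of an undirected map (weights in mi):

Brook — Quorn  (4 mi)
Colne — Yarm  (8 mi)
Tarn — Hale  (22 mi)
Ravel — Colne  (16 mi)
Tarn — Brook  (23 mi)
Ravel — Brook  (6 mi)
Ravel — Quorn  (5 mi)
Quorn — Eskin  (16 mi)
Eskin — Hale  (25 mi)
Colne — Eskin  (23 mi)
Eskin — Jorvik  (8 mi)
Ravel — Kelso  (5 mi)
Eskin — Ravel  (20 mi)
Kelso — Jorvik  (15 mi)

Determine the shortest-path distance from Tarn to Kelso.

Candidate routes:
Tarn–Brook–Quorn–Ravel–Kelso: 23+4+5+5 = 37
Tarn–Brook–Ravel–Kelso: 23+6+5 = 34
Tarn–Brook–Quorn–Eskin–Jorvik–Kelso: 23+4+16+8+15 = 66
Cheapest is Tarn–Brook–Ravel–Kelso at 34 mi.

34 mi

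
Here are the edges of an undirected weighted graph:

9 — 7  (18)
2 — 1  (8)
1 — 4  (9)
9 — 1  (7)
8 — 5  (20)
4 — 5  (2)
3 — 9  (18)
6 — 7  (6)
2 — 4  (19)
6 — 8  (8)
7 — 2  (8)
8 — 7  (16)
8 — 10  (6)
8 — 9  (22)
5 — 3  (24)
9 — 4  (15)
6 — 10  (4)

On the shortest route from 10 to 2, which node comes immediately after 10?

Candidate routes:
10–6–7–2: 4+6+8 = 18
10–8–6–7–2: 6+8+6+8 = 28
Cheapest is 10–6–7–2 at 18.
So from 10 the first move is to 6.

6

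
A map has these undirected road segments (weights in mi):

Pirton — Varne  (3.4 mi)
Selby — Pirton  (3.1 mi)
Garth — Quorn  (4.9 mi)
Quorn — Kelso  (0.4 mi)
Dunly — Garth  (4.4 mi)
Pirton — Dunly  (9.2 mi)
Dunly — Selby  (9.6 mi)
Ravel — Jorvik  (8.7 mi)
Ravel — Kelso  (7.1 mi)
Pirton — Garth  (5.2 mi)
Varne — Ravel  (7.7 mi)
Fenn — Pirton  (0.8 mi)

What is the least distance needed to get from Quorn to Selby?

13.2 mi

Shortest distances from Quorn:
Quorn: 0
Kelso: 0.4  (via Quorn)
Garth: 4.9  (via Quorn)
Ravel: 7.5  (via Kelso)
Dunly: 9.3  (via Garth)
Pirton: 10.1  (via Garth)
Fenn: 10.9  (via Pirton)
Selby: 13.2  (via Pirton)
Shortest route: Quorn → Garth → Pirton → Selby = 13.2 mi.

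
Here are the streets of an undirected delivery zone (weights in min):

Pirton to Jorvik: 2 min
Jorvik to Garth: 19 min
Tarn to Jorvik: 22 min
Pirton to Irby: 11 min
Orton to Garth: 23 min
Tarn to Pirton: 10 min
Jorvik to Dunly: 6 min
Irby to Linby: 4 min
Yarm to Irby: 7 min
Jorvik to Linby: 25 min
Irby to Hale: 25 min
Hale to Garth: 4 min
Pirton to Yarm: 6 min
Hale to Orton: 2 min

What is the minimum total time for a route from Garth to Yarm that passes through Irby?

Best Garth to Irby: Garth → Hale → Irby costing 29
Shortest Irby→Yarm: Irby → Yarm = 7
Total via Irby: 29 + 7 = 36 min.

36 min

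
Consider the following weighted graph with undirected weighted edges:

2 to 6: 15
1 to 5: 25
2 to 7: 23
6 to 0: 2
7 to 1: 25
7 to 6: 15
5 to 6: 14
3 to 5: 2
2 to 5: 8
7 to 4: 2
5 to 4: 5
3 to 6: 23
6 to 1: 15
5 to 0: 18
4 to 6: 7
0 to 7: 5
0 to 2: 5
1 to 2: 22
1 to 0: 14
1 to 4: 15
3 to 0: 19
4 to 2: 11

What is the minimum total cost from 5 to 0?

12

Enumerating some paths:
5 - 2 - 0: 8+5 = 13
5 - 4 - 7 - 0: 5+2+5 = 12
Cheapest is 5 - 4 - 7 - 0 at 12.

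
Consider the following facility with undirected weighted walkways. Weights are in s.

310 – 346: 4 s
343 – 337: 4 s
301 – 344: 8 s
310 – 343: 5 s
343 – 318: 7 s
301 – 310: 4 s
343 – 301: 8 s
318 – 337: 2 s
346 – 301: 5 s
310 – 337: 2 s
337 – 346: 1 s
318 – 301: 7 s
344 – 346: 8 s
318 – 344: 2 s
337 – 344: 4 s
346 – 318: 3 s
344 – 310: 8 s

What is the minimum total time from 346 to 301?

5 s

Shortest distances from 346:
346: 0
337: 1  (via 346)
318: 3  (via 346)
310: 3  (via 337)
344: 5  (via 337)
343: 5  (via 337)
301: 5  (via 346)
Shortest route: 346–301 = 5 s.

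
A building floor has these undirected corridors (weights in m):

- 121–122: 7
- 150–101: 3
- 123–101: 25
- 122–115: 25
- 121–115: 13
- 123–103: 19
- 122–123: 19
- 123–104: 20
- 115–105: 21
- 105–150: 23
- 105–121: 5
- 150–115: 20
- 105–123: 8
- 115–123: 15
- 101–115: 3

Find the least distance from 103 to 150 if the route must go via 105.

50 m

Shortest 103→105: 103–123–105 = 27
Shortest 105→150: 105–150 = 23
Total via 105: 27 + 23 = 50 m.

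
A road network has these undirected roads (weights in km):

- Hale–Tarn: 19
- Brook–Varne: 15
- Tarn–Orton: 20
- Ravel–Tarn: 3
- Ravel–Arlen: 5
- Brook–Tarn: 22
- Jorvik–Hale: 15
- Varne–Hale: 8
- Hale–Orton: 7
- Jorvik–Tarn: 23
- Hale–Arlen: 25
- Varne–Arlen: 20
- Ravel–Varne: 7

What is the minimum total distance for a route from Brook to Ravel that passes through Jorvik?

64 km

Shortest Brook→Jorvik: Brook–Varne–Hale–Jorvik = 38
Shortest Jorvik→Ravel: Jorvik–Tarn–Ravel = 26
Total via Jorvik: 38 + 26 = 64 km.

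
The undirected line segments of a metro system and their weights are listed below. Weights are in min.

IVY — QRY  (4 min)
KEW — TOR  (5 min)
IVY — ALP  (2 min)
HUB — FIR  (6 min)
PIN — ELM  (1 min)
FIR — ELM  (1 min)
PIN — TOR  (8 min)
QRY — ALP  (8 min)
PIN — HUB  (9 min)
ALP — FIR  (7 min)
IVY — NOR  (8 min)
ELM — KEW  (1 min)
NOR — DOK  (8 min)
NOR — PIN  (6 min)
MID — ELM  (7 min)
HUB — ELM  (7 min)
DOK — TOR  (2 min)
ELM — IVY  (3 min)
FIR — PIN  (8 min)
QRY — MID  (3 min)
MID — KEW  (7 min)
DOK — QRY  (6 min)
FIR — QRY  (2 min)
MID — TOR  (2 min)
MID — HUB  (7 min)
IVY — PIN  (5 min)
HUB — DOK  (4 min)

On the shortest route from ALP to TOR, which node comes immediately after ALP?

IVY

Compare a few routes:
ALP - FIR - QRY - MID - TOR: 7+2+3+2 = 14
ALP - IVY - ELM - KEW - TOR: 2+3+1+5 = 11
ALP - QRY - MID - TOR: 8+3+2 = 13
ALP - IVY - ELM - FIR - QRY - MID - TOR: 2+3+1+2+3+2 = 13
Cheapest is ALP - IVY - ELM - KEW - TOR at 11 min.
So from ALP the first move is to IVY.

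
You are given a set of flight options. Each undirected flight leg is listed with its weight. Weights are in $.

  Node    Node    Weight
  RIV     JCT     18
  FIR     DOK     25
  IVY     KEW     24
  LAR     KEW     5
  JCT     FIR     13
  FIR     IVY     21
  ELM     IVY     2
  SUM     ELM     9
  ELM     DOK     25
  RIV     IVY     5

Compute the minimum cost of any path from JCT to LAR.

Candidate routes:
JCT–FIR–IVY–KEW–LAR: 13+21+24+5 = 63
JCT–RIV–IVY–KEW–LAR: 18+5+24+5 = 52
Cheapest is JCT–RIV–IVY–KEW–LAR at $52.

$52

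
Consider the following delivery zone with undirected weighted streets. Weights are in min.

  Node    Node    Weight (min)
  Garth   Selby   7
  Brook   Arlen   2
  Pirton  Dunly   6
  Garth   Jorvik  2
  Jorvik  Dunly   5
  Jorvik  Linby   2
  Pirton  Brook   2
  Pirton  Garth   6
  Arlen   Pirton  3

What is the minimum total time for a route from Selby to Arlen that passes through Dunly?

Best Selby to Dunly: Selby → Garth → Jorvik → Dunly costing 14
Best Dunly to Arlen: Dunly → Pirton → Arlen costing 9
Total via Dunly: 14 + 9 = 23 min.

23 min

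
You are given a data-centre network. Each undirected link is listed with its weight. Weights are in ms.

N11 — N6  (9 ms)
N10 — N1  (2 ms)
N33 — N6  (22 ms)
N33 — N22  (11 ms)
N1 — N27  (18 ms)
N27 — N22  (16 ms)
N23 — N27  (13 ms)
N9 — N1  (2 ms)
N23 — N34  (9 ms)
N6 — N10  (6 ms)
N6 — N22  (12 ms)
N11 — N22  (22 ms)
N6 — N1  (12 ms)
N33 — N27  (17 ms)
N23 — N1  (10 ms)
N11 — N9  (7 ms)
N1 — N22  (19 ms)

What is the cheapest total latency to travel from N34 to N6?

Running Dijkstra from N34:
N34: 0
N23: 9  (via N34)
N1: 19  (via N23)
N9: 21  (via N1)
N10: 21  (via N1)
N27: 22  (via N23)
N6: 27  (via N10)
Shortest route: N34–N23–N1–N10–N6 = 27 ms.

27 ms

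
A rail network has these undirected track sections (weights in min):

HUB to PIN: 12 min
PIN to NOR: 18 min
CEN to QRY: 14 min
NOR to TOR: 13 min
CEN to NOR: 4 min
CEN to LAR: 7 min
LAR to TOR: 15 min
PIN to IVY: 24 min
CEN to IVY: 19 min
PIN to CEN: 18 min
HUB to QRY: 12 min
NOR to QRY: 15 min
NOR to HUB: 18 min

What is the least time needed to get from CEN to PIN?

18 min

Compare a few routes:
CEN–NOR–PIN: 4+18 = 22
CEN–PIN: 18 = 18
CEN–NOR–HUB–PIN: 4+18+12 = 34
Cheapest is CEN–PIN at 18 min.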